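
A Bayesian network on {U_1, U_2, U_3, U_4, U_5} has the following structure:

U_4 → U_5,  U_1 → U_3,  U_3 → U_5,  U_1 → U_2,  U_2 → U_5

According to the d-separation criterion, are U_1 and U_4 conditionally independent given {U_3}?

Yes

There are 2 undirected paths between U_1 and U_4; checking each against the conditioning set {U_3}:
Path 1: U_1 → U_2 → U_5 ← U_4
  U_5 is a collider here and neither U_5 nor any of its descendants is conditioned on, so the collider stays closed — the path is blocked at U_5.
Path 2: U_1 → U_3 → U_5 ← U_4
  U_3 is a chain here and U_3 is conditioned on, so the path is blocked at U_3.
Since every path is blocked, d-separation holds.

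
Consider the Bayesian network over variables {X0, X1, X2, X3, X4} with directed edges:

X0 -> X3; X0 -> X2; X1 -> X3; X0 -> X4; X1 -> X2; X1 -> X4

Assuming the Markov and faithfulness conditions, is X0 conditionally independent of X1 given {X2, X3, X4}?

No

Enumerating the 3 paths from X0 to X1 and testing each for blocking by {X2, X3, X4}:
  1. X0 → X3 ← X1 — X3:collider[open] ⇒ active
  2. X0 → X4 ← X1 — X4:collider[open] ⇒ active
  3. X0 → X2 ← X1 — X2:collider[open] ⇒ active
Because an active path exists, X0 and X1 are not d-separated.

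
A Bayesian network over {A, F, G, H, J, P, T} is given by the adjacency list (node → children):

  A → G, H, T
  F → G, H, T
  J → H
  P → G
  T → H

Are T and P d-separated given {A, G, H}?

Enumerating the 6 paths from T to P and testing each for blocking by {A, G, H}:
  1. T ← A → G ← P — A:fork[blocks]; G:collider[open] ⇒ blocked
  2. T ← A → H ← F → G ← P — A:fork[blocks]; H:collider[open]; F:fork[open]; G:collider[open] ⇒ blocked
  3. T → H ← A → G ← P — H:collider[open]; A:fork[blocks]; G:collider[open] ⇒ blocked
  4. T → H ← F → G ← P — H:collider[open]; F:fork[open]; G:collider[open] ⇒ active
  5. T ← F → G ← P — F:fork[open]; G:collider[open] ⇒ active
  6. T ← F → H ← A → G ← P — F:fork[open]; H:collider[open]; A:fork[blocks]; G:collider[open] ⇒ blocked
At least one path is unblocked, so d-separation fails.

No — T and P are not d-separated given {A, G, H}.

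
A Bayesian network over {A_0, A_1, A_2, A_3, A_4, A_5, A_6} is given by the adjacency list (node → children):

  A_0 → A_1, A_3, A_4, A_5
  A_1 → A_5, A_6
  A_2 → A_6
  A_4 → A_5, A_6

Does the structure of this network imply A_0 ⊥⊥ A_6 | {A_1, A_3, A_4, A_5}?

Yes — A_0 and A_6 are d-separated given {A_1, A_3, A_4, A_5}.

There are 6 undirected paths between A_0 and A_6; checking each against the conditioning set {A_1, A_3, A_4, A_5}:
  1. A_0 → A_1 → A_5 ← A_4 → A_6 — A_1:chain[blocks]; A_5:collider[open]; A_4:fork[blocks] ⇒ blocked
  2. A_0 → A_1 → A_6 — A_1:chain[blocks] ⇒ blocked
  3. A_0 → A_5 ← A_1 → A_6 — A_5:collider[open]; A_1:fork[blocks] ⇒ blocked
  4. A_0 → A_5 ← A_4 → A_6 — A_5:collider[open]; A_4:fork[blocks] ⇒ blocked
  5. A_0 → A_4 → A_5 ← A_1 → A_6 — A_4:chain[blocks]; A_5:collider[open]; A_1:fork[blocks] ⇒ blocked
  6. A_0 → A_4 → A_6 — A_4:chain[blocks] ⇒ blocked
All paths are blocked; A_0 ⊥ A_6 | {A_1, A_3, A_4, A_5} holds.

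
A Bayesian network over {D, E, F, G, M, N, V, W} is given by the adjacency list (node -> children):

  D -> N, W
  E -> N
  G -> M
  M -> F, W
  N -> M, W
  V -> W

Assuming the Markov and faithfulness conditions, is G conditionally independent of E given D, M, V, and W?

No

We examine all 3 paths between G and E:
  1. G → M → W ← N ← E — M:chain[blocks]; W:collider[open]; N:chain[open] ⇒ blocked
  2. G → M → W ← D → N ← E — M:chain[blocks]; W:collider[open]; D:fork[blocks]; N:collider[open] ⇒ blocked
  3. G → M ← N ← E — M:collider[open]; N:chain[open] ⇒ active
Since the path G → M ← N ← E is active, G and E are not d-separated given {D, M, V, W}.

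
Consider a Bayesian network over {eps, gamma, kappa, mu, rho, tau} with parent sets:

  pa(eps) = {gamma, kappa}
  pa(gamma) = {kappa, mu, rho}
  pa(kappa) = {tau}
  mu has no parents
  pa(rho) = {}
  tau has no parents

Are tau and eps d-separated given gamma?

No — tau and eps are not d-separated given {gamma}.

There are 2 undirected paths between tau and eps; checking each against the conditioning set {gamma}:
Path 1: tau → kappa → gamma → eps
  gamma is a chain here and gamma is conditioned on, so the path is blocked at gamma.
Path 2: tau → kappa → eps
  kappa is a chain and kappa is not conditioned on — no node blocks this path, so it is active.
At least one path is unblocked, so d-separation fails.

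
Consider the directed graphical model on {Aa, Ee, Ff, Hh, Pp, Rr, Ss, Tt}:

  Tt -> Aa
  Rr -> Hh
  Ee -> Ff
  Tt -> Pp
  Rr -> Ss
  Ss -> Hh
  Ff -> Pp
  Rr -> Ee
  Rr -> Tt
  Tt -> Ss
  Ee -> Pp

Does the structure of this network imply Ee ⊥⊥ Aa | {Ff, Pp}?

No

There are 5 undirected paths between Ee and Aa; checking each against the conditioning set {Ff, Pp}:
  1. Ee → Pp ← Tt → Aa — Pp:collider[open]; Tt:fork[open] ⇒ active
  2. Ee → Ff → Pp ← Tt → Aa — Ff:chain[blocks]; Pp:collider[open]; Tt:fork[open] ⇒ blocked
  3. Ee ← Rr → Hh ← Ss ← Tt → Aa — Rr:fork[open]; Hh:collider[blocks]; Ss:chain[open]; Tt:fork[open] ⇒ blocked
  4. Ee ← Rr → Ss ← Tt → Aa — Rr:fork[open]; Ss:collider[blocks]; Tt:fork[open] ⇒ blocked
  5. Ee ← Rr → Tt → Aa — Rr:fork[open]; Tt:chain[open] ⇒ active
At least one path is unblocked, so d-separation fails.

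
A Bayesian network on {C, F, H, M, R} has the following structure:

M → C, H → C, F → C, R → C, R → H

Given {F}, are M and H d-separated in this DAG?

We examine all 2 paths between M and H:
  1. M → C ← R → H — C:collider[blocks]; R:fork[open] ⇒ blocked
  2. M → C ← H — C:collider[blocks] ⇒ blocked
All paths are blocked; M ⊥ H | {F} holds.

Yes — M and H are d-separated given {F}.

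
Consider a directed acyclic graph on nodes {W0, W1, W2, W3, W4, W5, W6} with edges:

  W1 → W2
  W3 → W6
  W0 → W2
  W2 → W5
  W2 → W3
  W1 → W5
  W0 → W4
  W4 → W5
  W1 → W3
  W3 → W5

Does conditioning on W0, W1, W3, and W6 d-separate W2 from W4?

Yes — W2 and W4 are d-separated given {W0, W1, W3, W6}.

6 paths connect W2 and W4; each must be blocked for d-separation to hold:
  1. W2 → W3 → W5 ← W4 — W3:chain[blocks]; W5:collider[blocks] ⇒ blocked
  2. W2 → W3 ← W1 → W5 ← W4 — W3:collider[open]; W1:fork[blocks]; W5:collider[blocks] ⇒ blocked
  3. W2 ← W0 → W4 — W0:fork[blocks] ⇒ blocked
  4. W2 → W5 ← W4 — W5:collider[blocks] ⇒ blocked
  5. W2 ← W1 → W3 → W5 ← W4 — W1:fork[blocks]; W3:chain[blocks]; W5:collider[blocks] ⇒ blocked
  6. W2 ← W1 → W5 ← W4 — W1:fork[blocks]; W5:collider[blocks] ⇒ blocked
All paths are blocked; W2 ⊥ W4 | {W0, W1, W3, W6} holds.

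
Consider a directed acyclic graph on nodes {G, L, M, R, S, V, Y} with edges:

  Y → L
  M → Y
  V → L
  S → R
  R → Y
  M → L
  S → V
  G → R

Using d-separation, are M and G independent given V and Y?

Enumerating the 4 paths from M to G and testing each for blocking by {V, Y}:
Path 1: M → Y ← R ← G
  Y is a collider and Y is conditioned on, which opens it; R is a chain and R is not conditioned on — no node blocks this path, so it is active.
Path 2: M → Y → L ← V ← S → R ← G
  Y is a chain here and Y is conditioned on, so the path is blocked at Y.
Path 3: M → L ← Y ← R ← G
  L is a collider here and neither L nor any of its descendants is conditioned on, so the collider stays closed — the path is blocked at L.
Path 4: M → L ← V ← S → R ← G
  L is a collider here and neither L nor any of its descendants is conditioned on, so the collider stays closed — the path is blocked at L.
Since the path M → Y ← R ← G is active, M and G are not d-separated given {V, Y}.

No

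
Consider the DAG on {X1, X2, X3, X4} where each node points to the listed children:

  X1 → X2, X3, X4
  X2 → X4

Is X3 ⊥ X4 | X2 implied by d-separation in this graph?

Enumerating the 2 paths from X3 to X4 and testing each for blocking by {X2}:
Path 1: X3 ← X1 → X2 → X4
  X2 is a chain here and X2 is conditioned on, so the path is blocked at X2.
Path 2: X3 ← X1 → X4
  X1 is a fork and X1 is not conditioned on — no node blocks this path, so it is active.
At least one path is unblocked, so d-separation fails.

No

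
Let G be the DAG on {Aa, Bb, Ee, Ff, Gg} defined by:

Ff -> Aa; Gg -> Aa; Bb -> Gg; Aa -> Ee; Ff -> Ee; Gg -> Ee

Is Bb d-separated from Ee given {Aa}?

No

We examine all 3 paths between Bb and Ee:
Path 1: Bb → Gg → Ee
  Gg is a chain and Gg is not conditioned on — no node blocks this path, so it is active.
Path 2: Bb → Gg → Aa → Ee
  Aa is a chain here and Aa is conditioned on, so the path is blocked at Aa.
Path 3: Bb → Gg → Aa ← Ff → Ee
  Gg is a chain and Gg is not conditioned on; Aa is a collider and Aa is conditioned on, which opens it; Ff is a fork and Ff is not conditioned on — no node blocks this path, so it is active.
Because an active path exists, Bb and Ee are not d-separated.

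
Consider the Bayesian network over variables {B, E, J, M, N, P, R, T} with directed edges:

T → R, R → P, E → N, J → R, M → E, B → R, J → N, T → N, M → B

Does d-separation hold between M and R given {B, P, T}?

Yes

3 paths connect M and R; each must be blocked for d-separation to hold:
Path 1: M → B → R
  B is a chain here and B is conditioned on, so the path is blocked at B.
Path 2: M → E → N ← T → R
  N is a collider here and neither N nor any of its descendants is conditioned on, so the collider stays closed — the path is blocked at N.
Path 3: M → E → N ← J → R
  N is a collider here and neither N nor any of its descendants is conditioned on, so the collider stays closed — the path is blocked at N.
All paths are blocked; M ⊥ R | {B, P, T} holds.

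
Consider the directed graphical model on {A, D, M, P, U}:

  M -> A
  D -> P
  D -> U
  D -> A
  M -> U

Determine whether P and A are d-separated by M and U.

2 paths connect P and A; each must be blocked for d-separation to hold:
Path 1: P ← D → A
  D is a fork and D is not conditioned on — no node blocks this path, so it is active.
Path 2: P ← D → U ← M → A
  M is a fork here and M is conditioned on, so the path is blocked at M.
Since the path P ← D → A is active, P and A are not d-separated given {M, U}.

No — P and A are not d-separated given {M, U}.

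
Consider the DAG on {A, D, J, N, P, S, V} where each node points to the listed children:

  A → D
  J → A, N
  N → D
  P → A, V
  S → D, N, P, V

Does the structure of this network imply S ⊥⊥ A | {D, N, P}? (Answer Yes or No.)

No — S and A are not d-separated given {D, N, P}.

There are 6 undirected paths between S and A; checking each against the conditioning set {D, N, P}:
Path 1: S → P → A
  P is a chain here and P is conditioned on, so the path is blocked at P.
Path 2: S → D ← A
  D is a collider and D is conditioned on, which opens it — no node blocks this path, so it is active.
Path 3: S → D ← N ← J → A
  N is a chain here and N is conditioned on, so the path is blocked at N.
Path 4: S → V ← P → A
  V is a collider here and neither V nor any of its descendants is conditioned on, so the collider stays closed — the path is blocked at V.
Path 5: S → N → D ← A
  N is a chain here and N is conditioned on, so the path is blocked at N.
Path 6: S → N ← J → A
  N is a collider and N is conditioned on, which opens it; J is a fork and J is not conditioned on — no node blocks this path, so it is active.
Because an active path exists, S and A are not d-separated.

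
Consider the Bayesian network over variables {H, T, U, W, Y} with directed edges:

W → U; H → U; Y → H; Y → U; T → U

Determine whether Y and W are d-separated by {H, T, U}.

We examine all 2 paths between Y and W:
Path 1: Y → U ← W
  U is a collider and U is conditioned on, which opens it — no node blocks this path, so it is active.
Path 2: Y → H → U ← W
  H is a chain here and H is conditioned on, so the path is blocked at H.
Since the path Y → U ← W is active, Y and W are not d-separated given {H, T, U}.

No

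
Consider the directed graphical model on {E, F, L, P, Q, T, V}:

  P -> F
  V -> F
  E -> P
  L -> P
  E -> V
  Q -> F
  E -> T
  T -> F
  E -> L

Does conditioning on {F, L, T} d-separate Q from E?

4 paths connect Q and E; each must be blocked for d-separation to hold:
Path 1: Q → F ← V ← E
  F is a collider and F is conditioned on, which opens it; V is a chain and V is not conditioned on — no node blocks this path, so it is active.
Path 2: Q → F ← T ← E
  T is a chain here and T is conditioned on, so the path is blocked at T.
Path 3: Q → F ← P ← L ← E
  L is a chain here and L is conditioned on, so the path is blocked at L.
Path 4: Q → F ← P ← E
  F is a collider and F is conditioned on, which opens it; P is a chain and P is not conditioned on — no node blocks this path, so it is active.
Because an active path exists, Q and E are not d-separated.

No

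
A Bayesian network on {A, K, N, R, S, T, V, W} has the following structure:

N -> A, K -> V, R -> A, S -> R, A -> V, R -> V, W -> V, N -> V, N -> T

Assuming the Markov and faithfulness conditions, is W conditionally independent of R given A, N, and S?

Yes

We examine all 3 paths between W and R:
Path 1: W → V ← N → A ← R
  V is a collider here and neither V nor any of its descendants is conditioned on, so the collider stays closed — the path is blocked at V.
Path 2: W → V ← R
  V is a collider here and neither V nor any of its descendants is conditioned on, so the collider stays closed — the path is blocked at V.
Path 3: W → V ← A ← R
  V is a collider here and neither V nor any of its descendants is conditioned on, so the collider stays closed — the path is blocked at V.
Since every path is blocked, d-separation holds.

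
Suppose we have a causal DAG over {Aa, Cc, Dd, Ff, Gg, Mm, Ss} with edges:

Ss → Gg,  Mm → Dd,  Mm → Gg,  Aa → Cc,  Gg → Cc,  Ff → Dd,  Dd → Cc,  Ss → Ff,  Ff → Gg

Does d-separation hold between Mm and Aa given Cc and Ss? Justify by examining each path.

No

There are 6 undirected paths between Mm and Aa; checking each against the conditioning set {Cc, Ss}:
  1. Mm → Gg ← Ff → Dd → Cc ← Aa — Gg:collider[open]; Ff:fork[open]; Dd:chain[open]; Cc:collider[open] ⇒ active
  2. Mm → Gg → Cc ← Aa — Gg:chain[open]; Cc:collider[open] ⇒ active
  3. Mm → Gg ← Ss → Ff → Dd → Cc ← Aa — Gg:collider[open]; Ss:fork[blocks]; Ff:chain[open]; Dd:chain[open]; Cc:collider[open] ⇒ blocked
  4. Mm → Dd ← Ff → Gg → Cc ← Aa — Dd:collider[open]; Ff:fork[open]; Gg:chain[open]; Cc:collider[open] ⇒ active
  5. Mm → Dd ← Ff ← Ss → Gg → Cc ← Aa — Dd:collider[open]; Ff:chain[open]; Ss:fork[blocks]; Gg:chain[open]; Cc:collider[open] ⇒ blocked
  6. Mm → Dd → Cc ← Aa — Dd:chain[open]; Cc:collider[open] ⇒ active
Since the path Mm → Gg ← Ff → Dd → Cc ← Aa is active, Mm and Aa are not d-separated given {Cc, Ss}.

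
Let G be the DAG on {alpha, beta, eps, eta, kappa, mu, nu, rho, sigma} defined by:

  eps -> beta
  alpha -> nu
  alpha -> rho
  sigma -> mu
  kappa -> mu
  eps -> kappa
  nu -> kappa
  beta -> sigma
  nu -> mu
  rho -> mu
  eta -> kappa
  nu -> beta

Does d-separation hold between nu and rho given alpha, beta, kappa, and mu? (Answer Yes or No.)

There are 6 undirected paths between nu and rho; checking each against the conditioning set {alpha, beta, kappa, mu}:
Path 1: nu → beta → sigma → mu ← rho
  beta is a chain here and beta is conditioned on, so the path is blocked at beta.
Path 2: nu → beta ← eps → kappa → mu ← rho
  kappa is a chain here and kappa is conditioned on, so the path is blocked at kappa.
Path 3: nu → kappa ← eps → beta → sigma → mu ← rho
  beta is a chain here and beta is conditioned on, so the path is blocked at beta.
Path 4: nu → kappa → mu ← rho
  kappa is a chain here and kappa is conditioned on, so the path is blocked at kappa.
Path 5: nu → mu ← rho
  mu is a collider and mu is conditioned on, which opens it — no node blocks this path, so it is active.
Path 6: nu ← alpha → rho
  alpha is a fork here and alpha is conditioned on, so the path is blocked at alpha.
At least one path is unblocked, so d-separation fails.

No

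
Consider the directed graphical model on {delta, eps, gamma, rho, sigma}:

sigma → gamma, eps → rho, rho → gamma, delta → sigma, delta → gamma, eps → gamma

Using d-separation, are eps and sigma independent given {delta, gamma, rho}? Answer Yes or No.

There are 4 undirected paths between eps and sigma; checking each against the conditioning set {delta, gamma, rho}:
Path 1: eps → gamma ← delta → sigma
  delta is a fork here and delta is conditioned on, so the path is blocked at delta.
Path 2: eps → gamma ← sigma
  gamma is a collider and gamma is conditioned on, which opens it — no node blocks this path, so it is active.
Path 3: eps → rho → gamma ← delta → sigma
  rho is a chain here and rho is conditioned on, so the path is blocked at rho.
Path 4: eps → rho → gamma ← sigma
  rho is a chain here and rho is conditioned on, so the path is blocked at rho.
At least one path is unblocked, so d-separation fails.

No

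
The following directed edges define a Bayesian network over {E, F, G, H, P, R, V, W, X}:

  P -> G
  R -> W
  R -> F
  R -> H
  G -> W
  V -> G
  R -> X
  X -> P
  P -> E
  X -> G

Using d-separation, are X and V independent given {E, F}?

3 paths connect X and V; each must be blocked for d-separation to hold:
Path 1: X → G ← V
  G is a collider here and neither G nor any of its descendants is conditioned on, so the collider stays closed — the path is blocked at G.
Path 2: X ← R → W ← G ← V
  W is a collider here and neither W nor any of its descendants is conditioned on, so the collider stays closed — the path is blocked at W.
Path 3: X → P → G ← V
  G is a collider here and neither G nor any of its descendants is conditioned on, so the collider stays closed — the path is blocked at G.
Since every path is blocked, d-separation holds.

Yes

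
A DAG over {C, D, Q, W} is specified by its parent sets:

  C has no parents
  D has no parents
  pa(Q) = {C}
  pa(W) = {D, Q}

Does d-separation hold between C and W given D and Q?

There is one path between C and W:
  1. C → Q → W — Q:chain[blocks] ⇒ blocked
All paths are blocked; C ⊥ W | {D, Q} holds.

Yes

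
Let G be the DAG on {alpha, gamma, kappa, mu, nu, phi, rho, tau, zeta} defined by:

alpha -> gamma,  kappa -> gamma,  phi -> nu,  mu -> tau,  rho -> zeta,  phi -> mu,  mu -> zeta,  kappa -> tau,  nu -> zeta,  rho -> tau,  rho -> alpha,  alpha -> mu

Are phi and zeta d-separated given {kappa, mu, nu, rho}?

We examine all 6 paths between phi and zeta:
Path 1: phi → mu → tau ← rho → zeta
  mu is a chain here and mu is conditioned on, so the path is blocked at mu.
Path 2: phi → mu → tau ← kappa → gamma ← alpha ← rho → zeta
  mu is a chain here and mu is conditioned on, so the path is blocked at mu.
Path 3: phi → mu → zeta
  mu is a chain here and mu is conditioned on, so the path is blocked at mu.
Path 4: phi → mu ← alpha ← rho → zeta
  rho is a fork here and rho is conditioned on, so the path is blocked at rho.
Path 5: phi → mu ← alpha → gamma ← kappa → tau ← rho → zeta
  gamma is a collider here and neither gamma nor any of its descendants is conditioned on, so the collider stays closed — the path is blocked at gamma.
Path 6: phi → nu → zeta
  nu is a chain here and nu is conditioned on, so the path is blocked at nu.
Since every path is blocked, d-separation holds.

Yes — phi and zeta are d-separated given {kappa, mu, nu, rho}.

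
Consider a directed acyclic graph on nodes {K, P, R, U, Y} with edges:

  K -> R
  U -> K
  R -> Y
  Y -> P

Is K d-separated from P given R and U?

The only undirected path from K to P is:
Path 1: K → R → Y → P
  R is a chain here and R is conditioned on, so the path is blocked at R.
All paths are blocked; K ⊥ P | {R, U} holds.

Yes — K and P are d-separated given {R, U}.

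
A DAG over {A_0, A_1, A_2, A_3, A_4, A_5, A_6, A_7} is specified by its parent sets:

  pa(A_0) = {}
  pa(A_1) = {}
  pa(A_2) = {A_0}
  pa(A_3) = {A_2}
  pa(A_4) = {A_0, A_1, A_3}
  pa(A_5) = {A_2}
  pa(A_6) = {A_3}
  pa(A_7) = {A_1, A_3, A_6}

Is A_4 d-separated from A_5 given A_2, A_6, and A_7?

Enumerating the 4 paths from A_4 to A_5 and testing each for blocking by {A_2, A_6, A_7}:
  1. A_4 ← A_0 → A_2 → A_5 — A_0:fork[open]; A_2:chain[blocks] ⇒ blocked
  2. A_4 ← A_1 → A_7 ← A_6 ← A_3 ← A_2 → A_5 — A_1:fork[open]; A_7:collider[open]; A_6:chain[blocks]; A_3:chain[open]; A_2:fork[blocks] ⇒ blocked
  3. A_4 ← A_1 → A_7 ← A_3 ← A_2 → A_5 — A_1:fork[open]; A_7:collider[open]; A_3:chain[open]; A_2:fork[blocks] ⇒ blocked
  4. A_4 ← A_3 ← A_2 → A_5 — A_3:chain[open]; A_2:fork[blocks] ⇒ blocked
Every path is blocked, so A_4 and A_5 are d-separated given {A_2, A_6, A_7}.

Yes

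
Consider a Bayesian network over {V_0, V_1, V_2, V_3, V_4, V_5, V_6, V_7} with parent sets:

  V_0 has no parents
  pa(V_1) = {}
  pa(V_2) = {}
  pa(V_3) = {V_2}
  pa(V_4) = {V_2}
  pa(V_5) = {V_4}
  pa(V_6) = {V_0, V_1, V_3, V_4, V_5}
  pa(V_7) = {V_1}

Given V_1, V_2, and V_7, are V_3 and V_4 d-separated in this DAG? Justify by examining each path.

There are 3 undirected paths between V_3 and V_4; checking each against the conditioning set {V_1, V_2, V_7}:
Path 1: V_3 → V_6 ← V_4
  V_6 is a collider here and neither V_6 nor any of its descendants is conditioned on, so the collider stays closed — the path is blocked at V_6.
Path 2: V_3 → V_6 ← V_5 ← V_4
  V_6 is a collider here and neither V_6 nor any of its descendants is conditioned on, so the collider stays closed — the path is blocked at V_6.
Path 3: V_3 ← V_2 → V_4
  V_2 is a fork here and V_2 is conditioned on, so the path is blocked at V_2.
All paths are blocked; V_3 ⊥ V_4 | {V_1, V_2, V_7} holds.

Yes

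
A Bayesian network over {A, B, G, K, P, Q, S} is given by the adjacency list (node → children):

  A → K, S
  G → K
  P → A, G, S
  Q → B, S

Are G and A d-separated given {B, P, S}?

Yes — G and A are d-separated given {B, P, S}.

There are 3 undirected paths between G and A; checking each against the conditioning set {B, P, S}:
  1. G → K ← A — K:collider[blocks] ⇒ blocked
  2. G ← P → A — P:fork[blocks] ⇒ blocked
  3. G ← P → S ← A — P:fork[blocks]; S:collider[open] ⇒ blocked
Since every path is blocked, d-separation holds.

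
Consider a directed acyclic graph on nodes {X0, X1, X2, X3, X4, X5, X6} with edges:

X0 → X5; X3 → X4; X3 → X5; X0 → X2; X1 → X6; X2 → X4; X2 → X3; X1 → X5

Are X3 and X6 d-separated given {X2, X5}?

Enumerating the 3 paths from X3 to X6 and testing each for blocking by {X2, X5}:
Path 1: X3 → X5 ← X1 → X6
  X5 is a collider and X5 is conditioned on, which opens it; X1 is a fork and X1 is not conditioned on — no node blocks this path, so it is active.
Path 2: X3 ← X2 ← X0 → X5 ← X1 → X6
  X2 is a chain here and X2 is conditioned on, so the path is blocked at X2.
Path 3: X3 → X4 ← X2 ← X0 → X5 ← X1 → X6
  X4 is a collider here and neither X4 nor any of its descendants is conditioned on, so the collider stays closed — the path is blocked at X4.
Because an active path exists, X3 and X6 are not d-separated.

No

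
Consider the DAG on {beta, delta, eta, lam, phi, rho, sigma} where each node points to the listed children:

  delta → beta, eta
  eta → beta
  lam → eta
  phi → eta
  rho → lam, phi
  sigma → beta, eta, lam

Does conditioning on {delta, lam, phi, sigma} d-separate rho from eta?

Enumerating the 5 paths from rho to eta and testing each for blocking by {delta, lam, phi, sigma}:
Path 1: rho → phi → eta
  phi is a chain here and phi is conditioned on, so the path is blocked at phi.
Path 2: rho → lam → eta
  lam is a chain here and lam is conditioned on, so the path is blocked at lam.
Path 3: rho → lam ← sigma → beta ← delta → eta
  sigma is a fork here and sigma is conditioned on, so the path is blocked at sigma.
Path 4: rho → lam ← sigma → beta ← eta
  sigma is a fork here and sigma is conditioned on, so the path is blocked at sigma.
Path 5: rho → lam ← sigma → eta
  sigma is a fork here and sigma is conditioned on, so the path is blocked at sigma.
Every path is blocked, so rho and eta are d-separated given {delta, lam, phi, sigma}.

Yes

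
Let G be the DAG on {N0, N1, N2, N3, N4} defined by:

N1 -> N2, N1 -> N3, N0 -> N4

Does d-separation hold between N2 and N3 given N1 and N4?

Yes

Only one path connects N2 and N3:
Path 1: N2 ← N1 → N3
  N1 is a fork here and N1 is conditioned on, so the path is blocked at N1.
Since every path is blocked, d-separation holds.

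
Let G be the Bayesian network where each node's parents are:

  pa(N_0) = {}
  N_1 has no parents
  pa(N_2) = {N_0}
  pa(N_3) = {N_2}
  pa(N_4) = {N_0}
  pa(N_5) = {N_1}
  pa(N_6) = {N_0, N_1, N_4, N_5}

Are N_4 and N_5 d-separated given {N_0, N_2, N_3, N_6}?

Enumerating the 4 paths from N_4 to N_5 and testing each for blocking by {N_0, N_2, N_3, N_6}:
  1. N_4 → N_6 ← N_1 → N_5 — N_6:collider[open]; N_1:fork[open] ⇒ active
  2. N_4 → N_6 ← N_5 — N_6:collider[open] ⇒ active
  3. N_4 ← N_0 → N_6 ← N_1 → N_5 — N_0:fork[blocks]; N_6:collider[open]; N_1:fork[open] ⇒ blocked
  4. N_4 ← N_0 → N_6 ← N_5 — N_0:fork[blocks]; N_6:collider[open] ⇒ blocked
At least one path is unblocked, so d-separation fails.

No — N_4 and N_5 are not d-separated given {N_0, N_2, N_3, N_6}.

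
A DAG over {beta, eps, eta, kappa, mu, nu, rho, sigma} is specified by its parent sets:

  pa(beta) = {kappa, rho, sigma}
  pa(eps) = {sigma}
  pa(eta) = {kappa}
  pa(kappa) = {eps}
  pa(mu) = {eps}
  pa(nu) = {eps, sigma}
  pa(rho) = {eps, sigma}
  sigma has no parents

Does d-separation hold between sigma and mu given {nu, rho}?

No — sigma and mu are not d-separated given {nu, rho}.

We examine all 6 paths between sigma and mu:
  1. sigma → rho → beta ← kappa ← eps → mu — rho:chain[blocks]; beta:collider[blocks]; kappa:chain[open]; eps:fork[open] ⇒ blocked
  2. sigma → rho ← eps → mu — rho:collider[open]; eps:fork[open] ⇒ active
  3. sigma → nu ← eps → mu — nu:collider[open]; eps:fork[open] ⇒ active
  4. sigma → beta ← rho ← eps → mu — beta:collider[blocks]; rho:chain[blocks]; eps:fork[open] ⇒ blocked
  5. sigma → beta ← kappa ← eps → mu — beta:collider[blocks]; kappa:chain[open]; eps:fork[open] ⇒ blocked
  6. sigma → eps → mu — eps:chain[open] ⇒ active
At least one path is unblocked, so d-separation fails.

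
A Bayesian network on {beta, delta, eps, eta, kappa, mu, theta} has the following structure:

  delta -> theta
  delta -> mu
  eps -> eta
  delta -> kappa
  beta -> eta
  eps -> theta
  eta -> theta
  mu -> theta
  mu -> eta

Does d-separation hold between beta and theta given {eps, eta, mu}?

Enumerating the 4 paths from beta to theta and testing each for blocking by {eps, eta, mu}:
Path 1: beta → eta → theta
  eta is a chain here and eta is conditioned on, so the path is blocked at eta.
Path 2: beta → eta ← eps → theta
  eps is a fork here and eps is conditioned on, so the path is blocked at eps.
Path 3: beta → eta ← mu ← delta → theta
  mu is a chain here and mu is conditioned on, so the path is blocked at mu.
Path 4: beta → eta ← mu → theta
  mu is a fork here and mu is conditioned on, so the path is blocked at mu.
All paths are blocked; beta ⊥ theta | {eps, eta, mu} holds.

Yes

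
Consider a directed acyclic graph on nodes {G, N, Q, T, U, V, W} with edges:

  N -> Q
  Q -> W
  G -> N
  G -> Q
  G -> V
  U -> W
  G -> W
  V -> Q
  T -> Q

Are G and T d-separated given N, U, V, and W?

No — G and T are not d-separated given {N, U, V, W}.

Enumerating the 4 paths from G to T and testing each for blocking by {N, U, V, W}:
Path 1: G → N → Q ← T
  N is a chain here and N is conditioned on, so the path is blocked at N.
Path 2: G → W ← Q ← T
  W is a collider and W is conditioned on, which opens it; Q is a chain and Q is not conditioned on — no node blocks this path, so it is active.
Path 3: G → Q ← T
  Q is a collider and its descendant W is conditioned on, which opens it — no node blocks this path, so it is active.
Path 4: G → V → Q ← T
  V is a chain here and V is conditioned on, so the path is blocked at V.
Since the path G → W ← Q ← T is active, G and T are not d-separated given {N, U, V, W}.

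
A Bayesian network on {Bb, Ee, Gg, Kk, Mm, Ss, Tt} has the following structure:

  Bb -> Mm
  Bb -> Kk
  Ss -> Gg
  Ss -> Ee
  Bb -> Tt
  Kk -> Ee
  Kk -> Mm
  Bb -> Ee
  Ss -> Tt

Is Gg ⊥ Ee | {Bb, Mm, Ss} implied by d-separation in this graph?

Yes

4 paths connect Gg and Ee; each must be blocked for d-separation to hold:
Path 1: Gg ← Ss → Tt ← Bb → Kk → Ee
  Ss is a fork here and Ss is conditioned on, so the path is blocked at Ss.
Path 2: Gg ← Ss → Tt ← Bb → Mm ← Kk → Ee
  Ss is a fork here and Ss is conditioned on, so the path is blocked at Ss.
Path 3: Gg ← Ss → Tt ← Bb → Ee
  Ss is a fork here and Ss is conditioned on, so the path is blocked at Ss.
Path 4: Gg ← Ss → Ee
  Ss is a fork here and Ss is conditioned on, so the path is blocked at Ss.
Every path is blocked, so Gg and Ee are d-separated given {Bb, Mm, Ss}.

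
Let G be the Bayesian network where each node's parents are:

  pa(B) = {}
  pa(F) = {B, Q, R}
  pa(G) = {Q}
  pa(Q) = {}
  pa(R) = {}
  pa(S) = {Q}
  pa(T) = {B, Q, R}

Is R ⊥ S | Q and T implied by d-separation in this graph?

Yes — R and S are d-separated given {Q, T}.

4 paths connect R and S; each must be blocked for d-separation to hold:
  1. R → F ← Q → S — F:collider[blocks]; Q:fork[blocks] ⇒ blocked
  2. R → F ← B → T ← Q → S — F:collider[blocks]; B:fork[open]; T:collider[open]; Q:fork[blocks] ⇒ blocked
  3. R → T ← Q → S — T:collider[open]; Q:fork[blocks] ⇒ blocked
  4. R → T ← B → F ← Q → S — T:collider[open]; B:fork[open]; F:collider[blocks]; Q:fork[blocks] ⇒ blocked
Since every path is blocked, d-separation holds.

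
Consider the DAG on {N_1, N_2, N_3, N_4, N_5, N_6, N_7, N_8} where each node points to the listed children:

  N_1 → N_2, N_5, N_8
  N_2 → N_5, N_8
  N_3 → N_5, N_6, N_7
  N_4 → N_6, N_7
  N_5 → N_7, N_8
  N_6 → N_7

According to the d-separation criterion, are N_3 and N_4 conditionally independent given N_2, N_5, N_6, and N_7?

6 paths connect N_3 and N_4; each must be blocked for d-separation to hold:
Path 1: N_3 → N_6 → N_7 ← N_4
  N_6 is a chain here and N_6 is conditioned on, so the path is blocked at N_6.
Path 2: N_3 → N_6 ← N_4
  N_6 is a collider and N_6 is conditioned on, which opens it — no node blocks this path, so it is active.
Path 3: N_3 → N_7 ← N_6 ← N_4
  N_6 is a chain here and N_6 is conditioned on, so the path is blocked at N_6.
Path 4: N_3 → N_7 ← N_4
  N_7 is a collider and N_7 is conditioned on, which opens it — no node blocks this path, so it is active.
Path 5: N_3 → N_5 → N_7 ← N_6 ← N_4
  N_5 is a chain here and N_5 is conditioned on, so the path is blocked at N_5.
Path 6: N_3 → N_5 → N_7 ← N_4
  N_5 is a chain here and N_5 is conditioned on, so the path is blocked at N_5.
Since the path N_3 → N_6 ← N_4 is active, N_3 and N_4 are not d-separated given {N_2, N_5, N_6, N_7}.

No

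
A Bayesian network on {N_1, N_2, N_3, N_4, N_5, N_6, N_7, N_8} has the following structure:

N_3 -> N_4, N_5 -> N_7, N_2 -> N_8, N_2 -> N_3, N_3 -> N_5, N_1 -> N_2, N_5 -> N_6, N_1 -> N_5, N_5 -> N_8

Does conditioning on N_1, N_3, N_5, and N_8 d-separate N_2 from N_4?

We examine all 3 paths between N_2 and N_4:
Path 1: N_2 → N_3 → N_4
  N_3 is a chain here and N_3 is conditioned on, so the path is blocked at N_3.
Path 2: N_2 → N_8 ← N_5 ← N_3 → N_4
  N_5 is a chain here and N_5 is conditioned on, so the path is blocked at N_5.
Path 3: N_2 ← N_1 → N_5 ← N_3 → N_4
  N_1 is a fork here and N_1 is conditioned on, so the path is blocked at N_1.
All paths are blocked; N_2 ⊥ N_4 | {N_1, N_3, N_5, N_8} holds.

Yes — N_2 and N_4 are d-separated given {N_1, N_3, N_5, N_8}.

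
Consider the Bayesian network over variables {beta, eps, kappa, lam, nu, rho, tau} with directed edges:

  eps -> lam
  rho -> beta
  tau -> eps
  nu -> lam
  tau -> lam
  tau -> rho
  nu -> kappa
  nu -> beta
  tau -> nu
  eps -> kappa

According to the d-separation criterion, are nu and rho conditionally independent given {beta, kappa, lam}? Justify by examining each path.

6 paths connect nu and rho; each must be blocked for d-separation to hold:
Path 1: nu → kappa ← eps ← tau → rho
  kappa is a collider and kappa is conditioned on, which opens it; eps is a chain and eps is not conditioned on; tau is a fork and tau is not conditioned on — no node blocks this path, so it is active.
Path 2: nu → kappa ← eps → lam ← tau → rho
  kappa is a collider and kappa is conditioned on, which opens it; eps is a fork and eps is not conditioned on; lam is a collider and lam is conditioned on, which opens it; tau is a fork and tau is not conditioned on — no node blocks this path, so it is active.
Path 3: nu ← tau → rho
  tau is a fork and tau is not conditioned on — no node blocks this path, so it is active.
Path 4: nu → lam ← eps ← tau → rho
  lam is a collider and lam is conditioned on, which opens it; eps is a chain and eps is not conditioned on; tau is a fork and tau is not conditioned on — no node blocks this path, so it is active.
Path 5: nu → lam ← tau → rho
  lam is a collider and lam is conditioned on, which opens it; tau is a fork and tau is not conditioned on — no node blocks this path, so it is active.
Path 6: nu → beta ← rho
  beta is a collider and beta is conditioned on, which opens it — no node blocks this path, so it is active.
Because an active path exists, nu and rho are not d-separated.

No — nu and rho are not d-separated given {beta, kappa, lam}.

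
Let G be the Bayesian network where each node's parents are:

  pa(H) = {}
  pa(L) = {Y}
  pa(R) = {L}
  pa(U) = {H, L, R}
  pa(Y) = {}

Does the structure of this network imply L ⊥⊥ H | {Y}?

There are 2 undirected paths between L and H; checking each against the conditioning set {Y}:
  1. L → U ← H — U:collider[blocks] ⇒ blocked
  2. L → R → U ← H — R:chain[open]; U:collider[blocks] ⇒ blocked
Since every path is blocked, d-separation holds.

Yes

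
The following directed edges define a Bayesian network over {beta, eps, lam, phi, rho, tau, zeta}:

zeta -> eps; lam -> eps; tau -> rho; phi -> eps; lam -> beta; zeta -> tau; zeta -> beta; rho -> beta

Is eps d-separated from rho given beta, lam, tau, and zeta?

Yes

There are 4 undirected paths between eps and rho; checking each against the conditioning set {beta, lam, tau, zeta}:
Path 1: eps ← lam → beta ← rho
  lam is a fork here and lam is conditioned on, so the path is blocked at lam.
Path 2: eps ← lam → beta ← zeta → tau → rho
  lam is a fork here and lam is conditioned on, so the path is blocked at lam.
Path 3: eps ← zeta → tau → rho
  zeta is a fork here and zeta is conditioned on, so the path is blocked at zeta.
Path 4: eps ← zeta → beta ← rho
  zeta is a fork here and zeta is conditioned on, so the path is blocked at zeta.
Since every path is blocked, d-separation holds.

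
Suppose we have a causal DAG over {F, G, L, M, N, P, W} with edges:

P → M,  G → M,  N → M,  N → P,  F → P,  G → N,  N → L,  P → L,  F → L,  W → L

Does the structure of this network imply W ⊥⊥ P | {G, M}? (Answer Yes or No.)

Enumerating the 5 paths from W to P and testing each for blocking by {G, M}:
Path 1: W → L ← F → P
  L is a collider here and neither L nor any of its descendants is conditioned on, so the collider stays closed — the path is blocked at L.
Path 2: W → L ← P
  L is a collider here and neither L nor any of its descendants is conditioned on, so the collider stays closed — the path is blocked at L.
Path 3: W → L ← N → P
  L is a collider here and neither L nor any of its descendants is conditioned on, so the collider stays closed — the path is blocked at L.
Path 4: W → L ← N ← G → M ← P
  L is a collider here and neither L nor any of its descendants is conditioned on, so the collider stays closed — the path is blocked at L.
Path 5: W → L ← N → M ← P
  L is a collider here and neither L nor any of its descendants is conditioned on, so the collider stays closed — the path is blocked at L.
Every path is blocked, so W and P are d-separated given {G, M}.

Yes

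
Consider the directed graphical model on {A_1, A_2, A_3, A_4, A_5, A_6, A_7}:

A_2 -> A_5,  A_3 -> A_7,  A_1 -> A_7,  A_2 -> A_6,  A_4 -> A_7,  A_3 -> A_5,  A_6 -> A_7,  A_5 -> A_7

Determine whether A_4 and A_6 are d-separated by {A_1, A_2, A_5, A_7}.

There are 3 undirected paths between A_4 and A_6; checking each against the conditioning set {A_1, A_2, A_5, A_7}:
Path 1: A_4 → A_7 ← A_6
  A_7 is a collider and A_7 is conditioned on, which opens it — no node blocks this path, so it is active.
Path 2: A_4 → A_7 ← A_3 → A_5 ← A_2 → A_6
  A_2 is a fork here and A_2 is conditioned on, so the path is blocked at A_2.
Path 3: A_4 → A_7 ← A_5 ← A_2 → A_6
  A_5 is a chain here and A_5 is conditioned on, so the path is blocked at A_5.
At least one path is unblocked, so d-separation fails.

No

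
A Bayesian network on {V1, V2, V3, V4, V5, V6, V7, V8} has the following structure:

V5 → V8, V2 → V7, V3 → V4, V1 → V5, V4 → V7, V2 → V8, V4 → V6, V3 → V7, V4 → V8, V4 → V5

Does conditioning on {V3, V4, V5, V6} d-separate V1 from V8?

Yes

We examine all 4 paths between V1 and V8:
Path 1: V1 → V5 ← V4 → V8
  V4 is a fork here and V4 is conditioned on, so the path is blocked at V4.
Path 2: V1 → V5 ← V4 ← V3 → V7 ← V2 → V8
  V4 is a chain here and V4 is conditioned on, so the path is blocked at V4.
Path 3: V1 → V5 ← V4 → V7 ← V2 → V8
  V4 is a fork here and V4 is conditioned on, so the path is blocked at V4.
Path 4: V1 → V5 → V8
  V5 is a chain here and V5 is conditioned on, so the path is blocked at V5.
All paths are blocked; V1 ⊥ V8 | {V3, V4, V5, V6} holds.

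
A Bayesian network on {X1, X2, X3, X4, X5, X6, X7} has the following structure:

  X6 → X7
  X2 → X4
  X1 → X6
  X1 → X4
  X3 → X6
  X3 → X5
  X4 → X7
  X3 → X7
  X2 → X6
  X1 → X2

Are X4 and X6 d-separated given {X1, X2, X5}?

6 paths connect X4 and X6; each must be blocked for d-separation to hold:
  1. X4 ← X1 → X6 — X1:fork[blocks] ⇒ blocked
  2. X4 ← X1 → X2 → X6 — X1:fork[blocks]; X2:chain[blocks] ⇒ blocked
  3. X4 ← X2 ← X1 → X6 — X2:chain[blocks]; X1:fork[blocks] ⇒ blocked
  4. X4 ← X2 → X6 — X2:fork[blocks] ⇒ blocked
  5. X4 → X7 ← X3 → X6 — X7:collider[blocks]; X3:fork[open] ⇒ blocked
  6. X4 → X7 ← X6 — X7:collider[blocks] ⇒ blocked
All paths are blocked; X4 ⊥ X6 | {X1, X2, X5} holds.

Yes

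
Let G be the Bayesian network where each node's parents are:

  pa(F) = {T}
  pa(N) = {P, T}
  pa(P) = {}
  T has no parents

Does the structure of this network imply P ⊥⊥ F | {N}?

Only one path connects P and F:
Path 1: P → N ← T → F
  N is a collider and N is conditioned on, which opens it; T is a fork and T is not conditioned on — no node blocks this path, so it is active.
Since the path P → N ← T → F is active, P and F are not d-separated given {N}.

No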